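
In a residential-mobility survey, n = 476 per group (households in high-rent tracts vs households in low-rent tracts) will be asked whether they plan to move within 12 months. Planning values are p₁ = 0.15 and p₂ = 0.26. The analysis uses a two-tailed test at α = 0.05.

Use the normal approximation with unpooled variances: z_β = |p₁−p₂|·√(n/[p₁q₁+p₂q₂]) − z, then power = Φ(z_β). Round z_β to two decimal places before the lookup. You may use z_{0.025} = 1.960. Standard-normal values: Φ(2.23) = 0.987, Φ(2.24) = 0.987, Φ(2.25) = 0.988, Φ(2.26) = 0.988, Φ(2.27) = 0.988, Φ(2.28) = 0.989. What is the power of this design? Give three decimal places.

Power ≈ 0.989

z_β = |p₁−p₂|·√(n/[p₁q₁+p₂q₂]) − z_{α/2}
    = 0.11 · √(476/0.3199) − 1.960
    = 0.11 · 38.5741 − 1.960
    = 4.2432 − 1.960 = 2.2832 → 2.28
Power = Φ(2.28) = 0.989.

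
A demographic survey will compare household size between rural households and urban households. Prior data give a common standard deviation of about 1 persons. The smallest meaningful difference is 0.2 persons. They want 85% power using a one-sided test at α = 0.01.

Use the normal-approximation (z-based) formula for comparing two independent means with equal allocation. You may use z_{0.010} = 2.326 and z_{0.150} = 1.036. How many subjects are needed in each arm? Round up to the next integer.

n = 566 per group

n = (z_α + z_β)² · (σ₁² + σ₂²) / δ²
  = (2.326 + 1.036)² · (2·1² = 2) / 0.2²
  = 11.3030 · 2 / 0.04
  = 565.15
Round up → n = 566 per group.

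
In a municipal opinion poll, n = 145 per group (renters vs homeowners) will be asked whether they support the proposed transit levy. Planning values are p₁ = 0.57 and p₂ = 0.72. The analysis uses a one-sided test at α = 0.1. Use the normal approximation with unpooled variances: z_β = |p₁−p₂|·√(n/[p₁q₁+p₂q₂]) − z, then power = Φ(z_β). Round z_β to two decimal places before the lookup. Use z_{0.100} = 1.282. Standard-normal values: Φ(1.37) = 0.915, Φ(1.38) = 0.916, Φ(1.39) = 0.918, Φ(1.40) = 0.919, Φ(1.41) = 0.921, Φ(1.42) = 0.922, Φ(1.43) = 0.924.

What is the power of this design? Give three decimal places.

Power ≈ 0.922

z_β = |p₁−p₂|·√(n/[p₁q₁+p₂q₂]) − z_α
    = 0.15 · √(145/0.4467) − 1.282
    = 0.15 · 18.0167 − 1.282
    = 2.7025 − 1.282 = 1.4205 → 1.42
Power = Φ(1.42) = 0.922.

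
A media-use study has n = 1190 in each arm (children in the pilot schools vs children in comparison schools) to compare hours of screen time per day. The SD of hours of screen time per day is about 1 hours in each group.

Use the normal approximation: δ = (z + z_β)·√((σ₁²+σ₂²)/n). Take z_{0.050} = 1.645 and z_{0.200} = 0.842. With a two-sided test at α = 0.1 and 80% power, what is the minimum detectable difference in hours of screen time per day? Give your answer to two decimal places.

δ = (z_{α/2} + z_β) · √((σ₁²+σ₂²)/n)
  = (1.645 + 0.842) · √(2/1190)
  = 2.487 · √0.00168
  = 2.487 · 0.0410
  = 0.1020

Minimum detectable difference ≈ 0.10 hours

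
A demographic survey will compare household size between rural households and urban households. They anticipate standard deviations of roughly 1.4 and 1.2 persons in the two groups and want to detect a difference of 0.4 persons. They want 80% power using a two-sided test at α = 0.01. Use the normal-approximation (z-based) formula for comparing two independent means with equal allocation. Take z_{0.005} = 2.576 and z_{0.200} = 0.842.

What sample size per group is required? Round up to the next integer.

n = (z_{α/2} + z_β)² · (σ₁² + σ₂²) / δ²
  = (2.576 + 0.842)² · (1.4² + 1.2² = 3.4) / 0.4²
  = 11.6827 · 3.4 / 0.16
  = 248.26
Round up → n = 249 per group.

n = 249 per group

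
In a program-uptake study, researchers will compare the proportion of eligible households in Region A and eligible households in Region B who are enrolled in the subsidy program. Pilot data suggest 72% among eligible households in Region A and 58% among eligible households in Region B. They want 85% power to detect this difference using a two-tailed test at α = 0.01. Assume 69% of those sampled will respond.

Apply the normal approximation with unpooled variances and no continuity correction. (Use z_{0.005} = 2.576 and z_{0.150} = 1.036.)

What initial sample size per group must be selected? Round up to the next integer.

n = 430 per group

n = (z_{α/2} + z_β)² · [p₁(1−p₁) + p₂(1−p₂)] / (p₁ − p₂)²
  = (2.576 + 1.036)² · (0.72·0.28 + 0.58·0.42) / (0.14)²
  = (3.612)² · (0.2016 + 0.2436) / 0.0196
  = 13.0465 · 0.4452 / 0.0196
  = 296.34
Adjust for 69% response: 296.34 / 0.69 = 429.48.
Round up → n = 430 per group.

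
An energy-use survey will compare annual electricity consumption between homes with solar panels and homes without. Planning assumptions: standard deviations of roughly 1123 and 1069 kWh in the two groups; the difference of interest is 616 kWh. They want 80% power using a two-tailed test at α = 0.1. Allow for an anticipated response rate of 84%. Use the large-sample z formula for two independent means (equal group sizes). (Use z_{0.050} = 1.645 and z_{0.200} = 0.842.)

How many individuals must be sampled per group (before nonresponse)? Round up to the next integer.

n = 47 per group

n = (z_{α/2} + z_β)² · (σ₁² + σ₂²) / δ²
  = (1.645 + 0.842)² · (1123² + 1069² = 2403890) / 616²
  = 6.1852 · 2403890 / 379456
  = 39.18
Adjust for 84% response: 39.18 / 0.84 = 46.65.
Round up → n = 47 per group.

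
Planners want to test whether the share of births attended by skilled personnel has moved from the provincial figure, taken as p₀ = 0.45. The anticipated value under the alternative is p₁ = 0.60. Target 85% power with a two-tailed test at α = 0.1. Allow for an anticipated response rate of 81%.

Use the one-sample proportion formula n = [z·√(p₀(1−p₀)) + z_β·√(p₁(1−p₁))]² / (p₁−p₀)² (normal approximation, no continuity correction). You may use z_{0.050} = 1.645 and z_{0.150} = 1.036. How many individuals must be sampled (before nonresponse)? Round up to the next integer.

n = [z_{α/2}·√(p₀q₀) + z_β·√(p₁q₁)]² / (p₁ − p₀)²
  = [1.645·√(0.45·0.55) + 1.036·√(0.60·0.40)]² / (0.15)²
  = [1.645·0.4975 + 1.036·0.4899]² / 0.0225
  = [1.3259]² / 0.0225
  = 78.14
Adjust for 81% response: 78.14 / 0.81 = 96.46.
Round up → n = 97.

n = 97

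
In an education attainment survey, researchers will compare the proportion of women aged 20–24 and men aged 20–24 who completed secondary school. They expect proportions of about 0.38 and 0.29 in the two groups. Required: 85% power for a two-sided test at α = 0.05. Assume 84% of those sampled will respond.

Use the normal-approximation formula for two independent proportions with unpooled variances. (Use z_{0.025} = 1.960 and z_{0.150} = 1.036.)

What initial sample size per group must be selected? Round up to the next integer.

n = (z_{α/2} + z_β)² · [p₁(1−p₁) + p₂(1−p₂)] / (p₁ − p₂)²
  = (1.960 + 1.036)² · (0.38·0.62 + 0.29·0.71) / (0.09)²
  = (2.996)² · (0.2356 + 0.2059) / 0.0081
  = 8.9760 · 0.4415 / 0.0081
  = 489.25
Adjust for 84% response: 489.25 / 0.84 = 582.44.
Round up → n = 583 per group.

n = 583 per group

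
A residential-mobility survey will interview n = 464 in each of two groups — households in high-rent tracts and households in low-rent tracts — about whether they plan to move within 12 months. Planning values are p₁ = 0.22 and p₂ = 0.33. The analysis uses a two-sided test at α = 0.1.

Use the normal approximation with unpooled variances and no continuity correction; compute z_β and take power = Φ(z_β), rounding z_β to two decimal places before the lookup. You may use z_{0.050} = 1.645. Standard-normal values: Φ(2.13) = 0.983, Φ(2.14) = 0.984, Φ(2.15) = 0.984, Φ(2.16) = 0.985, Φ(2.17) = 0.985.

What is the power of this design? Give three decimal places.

Power ≈ 0.984

z_β = |p₁−p₂|·√(n/[p₁q₁+p₂q₂]) − z_{α/2}
    = 0.11 · √(464/0.3927) − 1.645
    = 0.11 · 34.3739 − 1.645
    = 3.7811 − 1.645 = 2.1361 → 2.14
Power = Φ(2.14) = 0.984.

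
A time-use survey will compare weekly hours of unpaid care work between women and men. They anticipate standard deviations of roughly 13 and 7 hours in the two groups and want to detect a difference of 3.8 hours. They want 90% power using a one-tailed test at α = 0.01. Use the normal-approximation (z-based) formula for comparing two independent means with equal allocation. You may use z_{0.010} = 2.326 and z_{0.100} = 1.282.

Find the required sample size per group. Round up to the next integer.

n = (z_α + z_β)² · (σ₁² + σ₂²) / δ²
  = (2.326 + 1.282)² · (13² + 7² = 218) / 3.8²
  = 13.0177 · 218 / 14.44
  = 196.53
Round up → n = 197 per group.

n = 197 per group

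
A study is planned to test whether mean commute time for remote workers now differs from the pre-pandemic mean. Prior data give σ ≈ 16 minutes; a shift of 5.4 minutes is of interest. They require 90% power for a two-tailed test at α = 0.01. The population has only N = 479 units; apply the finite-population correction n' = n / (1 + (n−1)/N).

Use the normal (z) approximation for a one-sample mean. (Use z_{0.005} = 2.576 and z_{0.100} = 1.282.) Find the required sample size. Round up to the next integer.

n = (z_{α/2} + z_β)² · σ² / δ²
  = (2.576 + 1.282)² · 16² / 5.4²
  = 14.8842 · 256 / 29.16
  = 130.67
Finite-population correction (N = 479): 130.67 / (1 + (130.67 − 1)/479) = 102.83.
Round up → n = 103.

n = 103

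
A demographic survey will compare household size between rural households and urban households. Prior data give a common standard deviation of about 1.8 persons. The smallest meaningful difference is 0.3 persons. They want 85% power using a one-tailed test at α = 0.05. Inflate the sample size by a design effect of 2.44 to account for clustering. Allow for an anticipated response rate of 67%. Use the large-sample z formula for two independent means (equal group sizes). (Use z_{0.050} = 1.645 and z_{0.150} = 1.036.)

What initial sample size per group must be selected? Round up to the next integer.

n = (z_α + z_β)² · (σ₁² + σ₂²) / δ²
  = (1.645 + 1.036)² · (2·1.8² = 6.48) / 0.3²
  = 7.1878 · 6.48 / 0.09
  = 517.52
Design effect: 2.44 × 517.52 = 1262.75.
Adjust for 67% response: 1262.75 / 0.67 = 1884.70.
Round up → n = 1885 per group.

n = 1885 per group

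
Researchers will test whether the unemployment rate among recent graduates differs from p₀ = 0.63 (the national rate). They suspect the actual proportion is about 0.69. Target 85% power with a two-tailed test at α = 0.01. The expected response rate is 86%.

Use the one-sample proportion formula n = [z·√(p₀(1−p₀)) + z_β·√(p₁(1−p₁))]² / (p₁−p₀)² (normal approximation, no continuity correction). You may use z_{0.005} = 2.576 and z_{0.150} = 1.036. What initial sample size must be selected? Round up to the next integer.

n = 959

n = [z_{α/2}·√(p₀q₀) + z_β·√(p₁q₁)]² / (p₁ − p₀)²
  = [2.576·√(0.63·0.37) + 1.036·√(0.69·0.31)]² / (0.06)²
  = [2.576·0.4828 + 1.036·0.4625]² / 0.0036
  = [1.7228]² / 0.0036
  = 824.50
Adjust for 86% response: 824.50 / 0.86 = 958.72.
Round up → n = 959.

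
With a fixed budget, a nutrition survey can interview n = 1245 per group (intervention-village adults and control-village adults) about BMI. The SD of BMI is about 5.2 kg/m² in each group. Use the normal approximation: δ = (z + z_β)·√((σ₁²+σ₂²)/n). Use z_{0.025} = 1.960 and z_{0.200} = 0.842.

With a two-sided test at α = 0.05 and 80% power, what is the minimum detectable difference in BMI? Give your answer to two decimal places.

Minimum detectable difference ≈ 0.58 kg/m²

δ = (z_{α/2} + z_β) · √((σ₁²+σ₂²)/n)
  = (1.960 + 0.842) · √(54.08/1245)
  = 2.802 · √0.04344
  = 2.802 · 0.2084
  = 0.5840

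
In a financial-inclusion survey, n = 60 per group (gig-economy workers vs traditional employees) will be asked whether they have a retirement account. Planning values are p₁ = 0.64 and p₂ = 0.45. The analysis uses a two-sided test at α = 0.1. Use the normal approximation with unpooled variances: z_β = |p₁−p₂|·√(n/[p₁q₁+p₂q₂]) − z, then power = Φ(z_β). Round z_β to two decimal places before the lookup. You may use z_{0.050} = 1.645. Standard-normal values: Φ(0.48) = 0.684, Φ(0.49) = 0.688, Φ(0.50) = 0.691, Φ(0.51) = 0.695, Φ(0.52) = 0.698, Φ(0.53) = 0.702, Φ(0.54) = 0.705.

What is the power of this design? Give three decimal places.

Power ≈ 0.684

z_β = |p₁−p₂|·√(n/[p₁q₁+p₂q₂]) − z_{α/2}
    = 0.19 · √(60/0.4779) − 1.645
    = 0.19 · 11.2049 − 1.645
    = 2.1289 − 1.645 = 0.4839 → 0.48
Power = Φ(0.48) = 0.684.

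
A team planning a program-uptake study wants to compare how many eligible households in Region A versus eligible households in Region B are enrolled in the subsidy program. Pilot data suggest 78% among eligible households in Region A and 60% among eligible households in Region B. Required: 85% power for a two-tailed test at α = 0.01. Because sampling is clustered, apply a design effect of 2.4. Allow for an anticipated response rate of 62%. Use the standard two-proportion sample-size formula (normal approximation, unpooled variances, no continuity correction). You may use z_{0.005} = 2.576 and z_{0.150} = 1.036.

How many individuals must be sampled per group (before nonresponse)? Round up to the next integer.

n = (z_{α/2} + z_β)² · [p₁(1−p₁) + p₂(1−p₂)] / (p₁ − p₂)²
  = (2.576 + 1.036)² · (0.78·0.22 + 0.60·0.40) / (0.18)²
  = (3.612)² · (0.1716 + 0.2400) / 0.0324
  = 13.0465 · 0.4116 / 0.0324
  = 165.74
Design effect: 2.4 × 165.74 = 397.77.
Adjust for 62% response: 397.77 / 0.62 = 641.57.
Round up → n = 642 per group.

n = 642 per group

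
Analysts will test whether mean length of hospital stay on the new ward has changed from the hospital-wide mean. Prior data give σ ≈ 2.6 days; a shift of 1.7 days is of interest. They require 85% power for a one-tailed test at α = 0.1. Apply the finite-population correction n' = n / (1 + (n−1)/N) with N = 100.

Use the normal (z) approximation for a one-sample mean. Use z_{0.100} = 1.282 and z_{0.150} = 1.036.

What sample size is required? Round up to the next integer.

n = (z_α + z_β)² · σ² / δ²
  = (1.282 + 1.036)² · 2.6² / 1.7²
  = 5.3731 · 6.76 / 2.89
  = 12.57
Finite-population correction (N = 100): 12.57 / (1 + (12.57 − 1)/100) = 11.27.
Round up → n = 12.

n = 12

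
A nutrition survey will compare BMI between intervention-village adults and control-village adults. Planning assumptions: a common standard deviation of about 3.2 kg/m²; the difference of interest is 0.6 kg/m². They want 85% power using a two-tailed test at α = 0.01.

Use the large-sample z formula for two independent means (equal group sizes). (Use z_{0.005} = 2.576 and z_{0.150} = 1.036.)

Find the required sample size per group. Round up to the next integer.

n = 743 per group

n = (z_{α/2} + z_β)² · (σ₁² + σ₂²) / δ²
  = (2.576 + 1.036)² · (2·3.2² = 20.48) / 0.6²
  = 13.0465 · 20.48 / 0.36
  = 742.20
Round up → n = 743 per group.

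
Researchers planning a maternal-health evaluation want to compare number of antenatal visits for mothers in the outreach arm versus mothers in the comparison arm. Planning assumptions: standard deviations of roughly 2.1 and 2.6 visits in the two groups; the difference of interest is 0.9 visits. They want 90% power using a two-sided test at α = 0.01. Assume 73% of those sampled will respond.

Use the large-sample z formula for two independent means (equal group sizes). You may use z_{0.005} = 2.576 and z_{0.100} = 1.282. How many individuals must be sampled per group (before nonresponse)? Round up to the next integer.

n = (z_{α/2} + z_β)² · (σ₁² + σ₂²) / δ²
  = (2.576 + 1.282)² · (2.1² + 2.6² = 11.17) / 0.9²
  = 14.8842 · 11.17 / 0.81
  = 205.25
Adjust for 73% response: 205.25 / 0.73 = 281.17.
Round up → n = 282 per group.

n = 282 per group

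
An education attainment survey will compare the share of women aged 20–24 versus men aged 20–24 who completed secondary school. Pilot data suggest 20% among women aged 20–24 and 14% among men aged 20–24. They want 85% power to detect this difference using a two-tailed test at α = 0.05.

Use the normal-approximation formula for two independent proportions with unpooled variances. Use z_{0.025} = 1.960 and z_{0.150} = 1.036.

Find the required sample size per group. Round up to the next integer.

n = (z_{α/2} + z_β)² · [p₁(1−p₁) + p₂(1−p₂)] / (p₁ − p₂)²
  = (1.960 + 1.036)² · (0.20·0.80 + 0.14·0.86) / (0.06)²
  = (2.996)² · (0.1600 + 0.1204) / 0.0036
  = 8.9760 · 0.2804 / 0.0036
  = 699.13
Round up → n = 700 per group.

n = 700 per group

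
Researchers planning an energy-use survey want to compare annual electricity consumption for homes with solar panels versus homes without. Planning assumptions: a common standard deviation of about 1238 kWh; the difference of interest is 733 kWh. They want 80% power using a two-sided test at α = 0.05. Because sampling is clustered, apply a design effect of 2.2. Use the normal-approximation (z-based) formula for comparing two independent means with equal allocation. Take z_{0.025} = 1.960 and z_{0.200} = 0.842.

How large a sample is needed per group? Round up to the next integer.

n = (z_{α/2} + z_β)² · (σ₁² + σ₂²) / δ²
  = (1.960 + 0.842)² · (2·1238² = 3065288) / 733²
  = 7.8512 · 3065288 / 537289
  = 44.79
Design effect: 2.2 × 44.79 = 98.54.
Round up → n = 99 per group.

n = 99 per group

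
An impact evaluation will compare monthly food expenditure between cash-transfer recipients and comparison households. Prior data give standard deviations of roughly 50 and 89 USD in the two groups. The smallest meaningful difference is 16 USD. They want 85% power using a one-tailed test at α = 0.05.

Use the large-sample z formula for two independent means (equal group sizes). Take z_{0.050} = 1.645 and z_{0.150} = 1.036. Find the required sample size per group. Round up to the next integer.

n = 293 per group

n = (z_α + z_β)² · (σ₁² + σ₂²) / δ²
  = (1.645 + 1.036)² · (50² + 89² = 10421) / 16²
  = 7.1878 · 10421 / 256
  = 292.59
Round up → n = 293 per group.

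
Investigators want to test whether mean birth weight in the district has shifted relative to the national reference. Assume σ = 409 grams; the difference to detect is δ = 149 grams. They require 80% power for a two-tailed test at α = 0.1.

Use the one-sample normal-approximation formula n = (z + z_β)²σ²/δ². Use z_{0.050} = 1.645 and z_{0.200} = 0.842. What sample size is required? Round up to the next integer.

n = 47

n = (z_{α/2} + z_β)² · σ² / δ²
  = (1.645 + 0.842)² · 409² / 149²
  = 6.1852 · 167281 / 22201
  = 46.60
Round up → n = 47.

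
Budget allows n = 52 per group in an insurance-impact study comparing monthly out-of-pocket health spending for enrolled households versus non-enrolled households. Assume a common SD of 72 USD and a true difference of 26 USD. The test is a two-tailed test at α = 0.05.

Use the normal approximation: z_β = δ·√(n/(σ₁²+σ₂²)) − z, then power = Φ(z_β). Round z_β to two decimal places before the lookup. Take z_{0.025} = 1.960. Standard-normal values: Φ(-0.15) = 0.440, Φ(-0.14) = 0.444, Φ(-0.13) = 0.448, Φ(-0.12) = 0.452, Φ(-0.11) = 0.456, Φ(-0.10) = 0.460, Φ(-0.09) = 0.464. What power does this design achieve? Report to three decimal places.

z_β = δ·√(n/(σ₁²+σ₂²)) − z_{α/2}
    = 26 · √(52/10368) − 1.960
    = 26 · 0.07082 − 1.960
    = 1.8413 − 1.960 = -0.1187 → -0.12
Power = Φ(-0.12) = 0.452.

Power ≈ 0.452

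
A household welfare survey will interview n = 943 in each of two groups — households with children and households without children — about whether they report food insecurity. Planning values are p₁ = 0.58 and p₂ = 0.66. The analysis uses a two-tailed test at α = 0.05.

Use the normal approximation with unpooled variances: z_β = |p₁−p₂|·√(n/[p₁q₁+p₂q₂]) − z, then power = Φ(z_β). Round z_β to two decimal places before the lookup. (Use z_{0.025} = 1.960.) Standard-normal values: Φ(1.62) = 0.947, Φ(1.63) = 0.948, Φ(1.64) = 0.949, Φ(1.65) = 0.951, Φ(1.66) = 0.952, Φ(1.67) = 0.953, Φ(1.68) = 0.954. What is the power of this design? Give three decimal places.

z_β = |p₁−p₂|·√(n/[p₁q₁+p₂q₂]) − z_{α/2}
    = 0.08 · √(943/0.4680) − 1.960
    = 0.08 · 44.8883 − 1.960
    = 3.5911 − 1.960 = 1.6311 → 1.63
Power = Φ(1.63) = 0.948.

Power ≈ 0.948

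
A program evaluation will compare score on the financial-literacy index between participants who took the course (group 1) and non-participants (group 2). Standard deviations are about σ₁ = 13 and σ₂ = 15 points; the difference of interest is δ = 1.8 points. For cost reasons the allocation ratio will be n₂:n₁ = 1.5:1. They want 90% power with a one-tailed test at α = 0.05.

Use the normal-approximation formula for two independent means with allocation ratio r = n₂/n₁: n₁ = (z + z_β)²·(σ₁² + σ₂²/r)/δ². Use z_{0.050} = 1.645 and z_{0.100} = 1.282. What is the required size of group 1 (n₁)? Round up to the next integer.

n₁ = 844

n₁ = (z_α + z_β)² · (σ₁² + σ₂²/r) / δ²
   = (1.645 + 1.282)² · (13² + 15²/1.5) / 1.8²
   = 8.5673 · (169 + 150) / 3.24
   = 8.5673 · 319 / 3.24
   = 843.51
Round up → n₁ = 844; n₂ = r·n₁ = 1.5 × 844 = 1266.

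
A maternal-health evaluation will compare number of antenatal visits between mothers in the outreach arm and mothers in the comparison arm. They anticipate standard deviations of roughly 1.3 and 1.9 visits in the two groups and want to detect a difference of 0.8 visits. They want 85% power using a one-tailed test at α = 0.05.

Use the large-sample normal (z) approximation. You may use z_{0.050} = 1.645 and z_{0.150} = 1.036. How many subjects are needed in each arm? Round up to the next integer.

n = (z_α + z_β)² · (σ₁² + σ₂²) / δ²
  = (1.645 + 1.036)² · (1.3² + 1.9² = 5.3) / 0.8²
  = 7.1878 · 5.3 / 0.64
  = 59.52
Round up → n = 60 per group.

n = 60 per group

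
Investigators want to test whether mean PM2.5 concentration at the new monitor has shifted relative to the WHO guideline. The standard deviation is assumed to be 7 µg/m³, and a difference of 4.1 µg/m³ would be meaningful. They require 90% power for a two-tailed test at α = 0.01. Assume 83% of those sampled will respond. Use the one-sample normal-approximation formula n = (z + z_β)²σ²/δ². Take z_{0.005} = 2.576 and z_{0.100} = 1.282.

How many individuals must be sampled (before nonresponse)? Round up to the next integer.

n = (z_{α/2} + z_β)² · σ² / δ²
  = (2.576 + 1.282)² · 7² / 4.1²
  = 14.8842 · 49 / 16.81
  = 43.39
Adjust for 83% response: 43.39 / 0.83 = 52.27.
Round up → n = 53.

n = 53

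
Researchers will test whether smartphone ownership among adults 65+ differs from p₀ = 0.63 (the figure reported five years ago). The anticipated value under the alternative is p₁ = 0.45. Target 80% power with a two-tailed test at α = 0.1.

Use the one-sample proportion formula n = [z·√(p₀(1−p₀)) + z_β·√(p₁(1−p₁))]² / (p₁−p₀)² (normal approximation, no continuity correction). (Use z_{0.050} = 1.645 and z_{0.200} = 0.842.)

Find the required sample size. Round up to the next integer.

n = 46

n = [z_{α/2}·√(p₀q₀) + z_β·√(p₁q₁)]² / (p₁ − p₀)²
  = [1.645·√(0.63·0.37) + 0.842·√(0.45·0.55)]² / (-0.18)²
  = [1.645·0.4828 + 0.842·0.4975]² / 0.0324
  = [1.2131]² / 0.0324
  = 45.42
Round up → n = 46.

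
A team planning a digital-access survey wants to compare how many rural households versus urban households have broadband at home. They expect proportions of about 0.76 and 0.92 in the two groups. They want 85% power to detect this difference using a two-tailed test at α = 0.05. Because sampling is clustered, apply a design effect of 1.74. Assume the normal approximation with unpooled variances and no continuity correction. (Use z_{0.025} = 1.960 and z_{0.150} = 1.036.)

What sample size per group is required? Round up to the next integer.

n = 157 per group

n = (z_{α/2} + z_β)² · [p₁(1−p₁) + p₂(1−p₂)] / (p₁ − p₂)²
  = (1.960 + 1.036)² · (0.76·0.24 + 0.92·0.08) / (-0.16)²
  = (2.996)² · (0.1824 + 0.0736) / 0.0256
  = 8.9760 · 0.2560 / 0.0256
  = 89.76
Design effect: 1.74 × 89.76 = 156.18.
Round up → n = 157 per group.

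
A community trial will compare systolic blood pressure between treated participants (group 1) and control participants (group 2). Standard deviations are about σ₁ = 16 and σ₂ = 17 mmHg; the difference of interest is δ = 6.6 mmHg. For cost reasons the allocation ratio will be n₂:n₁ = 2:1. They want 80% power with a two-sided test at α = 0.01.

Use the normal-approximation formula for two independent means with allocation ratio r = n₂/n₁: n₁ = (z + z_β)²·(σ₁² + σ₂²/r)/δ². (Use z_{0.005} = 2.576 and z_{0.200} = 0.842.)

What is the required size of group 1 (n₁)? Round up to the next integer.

n₁ = 108

n₁ = (z_{α/2} + z_β)² · (σ₁² + σ₂²/r) / δ²
   = (2.576 + 0.842)² · (16² + 17²/2) / 6.6²
   = 11.6827 · (256 + 144.5) / 43.56
   = 11.6827 · 400.5 / 43.56
   = 107.41
Round up → n₁ = 108; n₂ = r·n₁ = 2 × 108 = 216.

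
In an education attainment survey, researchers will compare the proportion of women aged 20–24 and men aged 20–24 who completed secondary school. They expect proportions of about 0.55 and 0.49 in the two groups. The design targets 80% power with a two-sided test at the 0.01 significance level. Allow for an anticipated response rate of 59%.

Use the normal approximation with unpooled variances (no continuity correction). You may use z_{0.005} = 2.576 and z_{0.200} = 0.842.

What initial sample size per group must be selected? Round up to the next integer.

n = (z_{α/2} + z_β)² · [p₁(1−p₁) + p₂(1−p₂)] / (p₁ − p₂)²
  = (2.576 + 0.842)² · (0.55·0.45 + 0.49·0.51) / (0.06)²
  = (3.418)² · (0.2475 + 0.2499) / 0.0036
  = 11.6827 · 0.4974 / 0.0036
  = 1614.16
Adjust for 59% response: 1614.16 / 0.59 = 2735.87.
Round up → n = 2736 per group.

n = 2736 per group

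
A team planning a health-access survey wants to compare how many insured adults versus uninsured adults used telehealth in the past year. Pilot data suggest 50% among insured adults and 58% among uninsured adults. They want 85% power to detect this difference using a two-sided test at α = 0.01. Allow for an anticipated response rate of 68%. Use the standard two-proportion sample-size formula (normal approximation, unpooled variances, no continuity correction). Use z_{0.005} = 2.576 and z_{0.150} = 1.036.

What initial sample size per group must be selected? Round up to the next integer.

n = (z_{α/2} + z_β)² · [p₁(1−p₁) + p₂(1−p₂)] / (p₁ − p₂)²
  = (2.576 + 1.036)² · (0.50·0.50 + 0.58·0.42) / (-0.08)²
  = (3.612)² · (0.2500 + 0.2436) / 0.0064
  = 13.0465 · 0.4936 / 0.0064
  = 1006.21
Adjust for 68% response: 1006.21 / 0.68 = 1479.73.
Round up → n = 1480 per group.

n = 1480 per group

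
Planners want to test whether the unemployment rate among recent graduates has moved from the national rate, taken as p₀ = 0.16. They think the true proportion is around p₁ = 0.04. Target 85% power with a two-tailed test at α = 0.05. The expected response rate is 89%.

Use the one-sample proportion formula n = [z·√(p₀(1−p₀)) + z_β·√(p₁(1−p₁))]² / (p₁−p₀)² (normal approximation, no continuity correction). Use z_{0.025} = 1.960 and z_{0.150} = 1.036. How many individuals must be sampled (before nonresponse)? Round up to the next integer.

n = [z_{α/2}·√(p₀q₀) + z_β·√(p₁q₁)]² / (p₁ − p₀)²
  = [1.960·√(0.16·0.84) + 1.036·√(0.04·0.96)]² / (-0.12)²
  = [1.960·0.3666 + 1.036·0.1960]² / 0.0144
  = [0.9216]² / 0.0144
  = 58.98
Adjust for 89% response: 58.98 / 0.89 = 66.27.
Round up → n = 67.

n = 67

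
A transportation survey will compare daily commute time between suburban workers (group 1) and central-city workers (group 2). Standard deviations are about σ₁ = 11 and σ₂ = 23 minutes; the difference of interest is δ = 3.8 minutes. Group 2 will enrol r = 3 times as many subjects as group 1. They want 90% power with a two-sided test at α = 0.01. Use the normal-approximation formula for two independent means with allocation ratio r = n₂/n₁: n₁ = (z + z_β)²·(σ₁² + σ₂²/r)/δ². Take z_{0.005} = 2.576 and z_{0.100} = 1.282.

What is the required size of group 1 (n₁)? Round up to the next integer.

n₁ = 307

n₁ = (z_{α/2} + z_β)² · (σ₁² + σ₂²/r) / δ²
   = (2.576 + 1.282)² · (11² + 23²/3) / 3.8²
   = 14.8842 · (121 + 176.3333) / 14.44
   = 14.8842 · 297.3333 / 14.44
   = 306.48
Round up → n₁ = 307; n₂ = r·n₁ = 3 × 307 = 921.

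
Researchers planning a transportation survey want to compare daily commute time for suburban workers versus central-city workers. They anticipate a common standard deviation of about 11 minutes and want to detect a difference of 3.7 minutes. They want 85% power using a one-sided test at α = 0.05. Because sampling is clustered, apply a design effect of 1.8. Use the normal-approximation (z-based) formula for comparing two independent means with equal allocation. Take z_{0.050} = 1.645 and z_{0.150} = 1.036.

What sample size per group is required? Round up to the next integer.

n = (z_α + z_β)² · (σ₁² + σ₂²) / δ²
  = (1.645 + 1.036)² · (2·11² = 242) / 3.7²
  = 7.1878 · 242 / 13.69
  = 127.06
Design effect: 1.8 × 127.06 = 228.71.
Round up → n = 229 per group.

n = 229 per group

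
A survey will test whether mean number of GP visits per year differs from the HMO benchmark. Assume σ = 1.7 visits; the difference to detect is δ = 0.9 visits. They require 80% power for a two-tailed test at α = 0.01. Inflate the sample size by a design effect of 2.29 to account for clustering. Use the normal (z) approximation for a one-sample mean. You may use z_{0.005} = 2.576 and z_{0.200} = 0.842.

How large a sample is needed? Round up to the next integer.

n = (z_{α/2} + z_β)² · σ² / δ²
  = (2.576 + 0.842)² · 1.7² / 0.9²
  = 11.6827 · 2.89 / 0.81
  = 41.68
Design effect: 2.29 × 41.68 = 95.45.
Round up → n = 96.

n = 96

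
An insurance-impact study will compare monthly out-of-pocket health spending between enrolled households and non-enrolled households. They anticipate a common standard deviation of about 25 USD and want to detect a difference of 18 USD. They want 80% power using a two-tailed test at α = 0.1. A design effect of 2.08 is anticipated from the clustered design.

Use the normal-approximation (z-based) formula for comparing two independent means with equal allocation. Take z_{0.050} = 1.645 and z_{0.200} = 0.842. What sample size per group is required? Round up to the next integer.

n = (z_{α/2} + z_β)² · (σ₁² + σ₂²) / δ²
  = (1.645 + 0.842)² · (2·25² = 1250) / 18²
  = 6.1852 · 1250 / 324
  = 23.86
Design effect: 2.08 × 23.86 = 49.63.
Round up → n = 50 per group.

n = 50 per group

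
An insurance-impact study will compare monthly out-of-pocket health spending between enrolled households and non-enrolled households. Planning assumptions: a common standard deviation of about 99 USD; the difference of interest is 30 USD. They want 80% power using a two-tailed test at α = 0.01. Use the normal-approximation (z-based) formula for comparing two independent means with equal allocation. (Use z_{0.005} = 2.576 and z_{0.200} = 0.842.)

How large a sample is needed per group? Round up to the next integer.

n = (z_{α/2} + z_β)² · (σ₁² + σ₂²) / δ²
  = (2.576 + 0.842)² · (2·99² = 19602) / 30²
  = 11.6827 · 19602 / 900
  = 254.45
Round up → n = 255 per group.

n = 255 per group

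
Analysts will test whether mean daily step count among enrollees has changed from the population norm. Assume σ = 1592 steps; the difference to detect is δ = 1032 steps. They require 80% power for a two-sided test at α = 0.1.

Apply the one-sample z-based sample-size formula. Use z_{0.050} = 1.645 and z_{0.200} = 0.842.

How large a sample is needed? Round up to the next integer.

n = 15

n = (z_{α/2} + z_β)² · σ² / δ²
  = (1.645 + 0.842)² · 1592² / 1032²
  = 6.1852 · 2534464 / 1065024
  = 14.72
Round up → n = 15.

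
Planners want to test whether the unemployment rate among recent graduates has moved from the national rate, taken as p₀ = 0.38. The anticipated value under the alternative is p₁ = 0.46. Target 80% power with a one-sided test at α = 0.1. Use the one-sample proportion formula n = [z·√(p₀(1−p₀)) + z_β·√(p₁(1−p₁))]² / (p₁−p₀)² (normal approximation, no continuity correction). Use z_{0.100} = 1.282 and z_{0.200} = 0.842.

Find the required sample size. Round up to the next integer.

n = [z_α·√(p₀q₀) + z_β·√(p₁q₁)]² / (p₁ − p₀)²
  = [1.282·√(0.38·0.62) + 0.842·√(0.46·0.54)]² / (0.08)²
  = [1.282·0.4854 + 0.842·0.4984]² / 0.0064
  = [1.0419]² / 0.0064
  = 169.62
Round up → n = 170.

n = 170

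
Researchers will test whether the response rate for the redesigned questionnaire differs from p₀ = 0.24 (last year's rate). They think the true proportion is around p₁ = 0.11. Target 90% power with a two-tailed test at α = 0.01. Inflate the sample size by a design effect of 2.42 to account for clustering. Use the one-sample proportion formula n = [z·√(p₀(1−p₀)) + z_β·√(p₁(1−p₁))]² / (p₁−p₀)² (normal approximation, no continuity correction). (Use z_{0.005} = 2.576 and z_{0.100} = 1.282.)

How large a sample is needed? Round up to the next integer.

n = [z_{α/2}·√(p₀q₀) + z_β·√(p₁q₁)]² / (p₁ − p₀)²
  = [2.576·√(0.24·0.76) + 1.282·√(0.11·0.89)]² / (-0.13)²
  = [2.576·0.4271 + 1.282·0.3129]² / 0.0169
  = [1.5013]² / 0.0169
  = 133.37
Design effect: 2.42 × 133.37 = 322.74.
Round up → n = 323.

n = 323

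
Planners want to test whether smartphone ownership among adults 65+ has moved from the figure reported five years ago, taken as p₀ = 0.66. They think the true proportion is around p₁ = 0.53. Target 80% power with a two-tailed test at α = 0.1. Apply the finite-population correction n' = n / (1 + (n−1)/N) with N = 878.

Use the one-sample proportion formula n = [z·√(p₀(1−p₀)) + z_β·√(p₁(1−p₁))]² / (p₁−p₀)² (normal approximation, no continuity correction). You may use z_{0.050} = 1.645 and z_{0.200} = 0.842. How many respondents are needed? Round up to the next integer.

n = [z_{α/2}·√(p₀q₀) + z_β·√(p₁q₁)]² / (p₁ − p₀)²
  = [1.645·√(0.66·0.34) + 0.842·√(0.53·0.47)]² / (-0.13)²
  = [1.645·0.4737 + 0.842·0.4991]² / 0.0169
  = [1.1995]² / 0.0169
  = 85.14
Finite-population correction (N = 878): 85.14 / (1 + (85.14 − 1)/878) = 77.69.
Round up → n = 78.

n = 78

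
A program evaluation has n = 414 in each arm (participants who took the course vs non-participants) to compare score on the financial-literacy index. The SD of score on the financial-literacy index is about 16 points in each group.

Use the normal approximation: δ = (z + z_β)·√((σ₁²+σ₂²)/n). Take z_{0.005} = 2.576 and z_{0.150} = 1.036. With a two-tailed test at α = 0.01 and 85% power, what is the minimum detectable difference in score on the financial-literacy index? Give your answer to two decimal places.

δ = (z_{α/2} + z_β) · √((σ₁²+σ₂²)/n)
  = (2.576 + 1.036) · √(512/414)
  = 3.612 · √1.2367
  = 3.612 · 1.1121
  = 4.0168

Minimum detectable difference ≈ 4.02 points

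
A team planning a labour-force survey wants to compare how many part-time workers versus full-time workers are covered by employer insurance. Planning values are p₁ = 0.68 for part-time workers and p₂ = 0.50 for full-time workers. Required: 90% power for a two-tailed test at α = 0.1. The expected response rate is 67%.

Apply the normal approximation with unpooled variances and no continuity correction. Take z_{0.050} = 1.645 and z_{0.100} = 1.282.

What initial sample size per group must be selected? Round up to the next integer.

n = 185 per group

n = (z_{α/2} + z_β)² · [p₁(1−p₁) + p₂(1−p₂)] / (p₁ − p₂)²
  = (1.645 + 1.282)² · (0.68·0.32 + 0.50·0.50) / (0.18)²
  = (2.927)² · (0.2176 + 0.2500) / 0.0324
  = 8.5673 · 0.4676 / 0.0324
  = 123.64
Adjust for 67% response: 123.64 / 0.67 = 184.54.
Round up → n = 185 per group.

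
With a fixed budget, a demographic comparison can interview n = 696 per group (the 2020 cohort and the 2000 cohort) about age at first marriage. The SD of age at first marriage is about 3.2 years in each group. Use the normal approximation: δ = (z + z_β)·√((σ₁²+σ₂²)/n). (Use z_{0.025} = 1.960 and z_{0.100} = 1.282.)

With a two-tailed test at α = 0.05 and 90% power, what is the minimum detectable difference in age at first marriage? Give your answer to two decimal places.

Minimum detectable difference ≈ 0.56 years

δ = (z_{α/2} + z_β) · √((σ₁²+σ₂²)/n)
  = (1.960 + 1.282) · √(20.48/696)
  = 3.242 · √0.02943
  = 3.242 · 0.1715
  = 0.5561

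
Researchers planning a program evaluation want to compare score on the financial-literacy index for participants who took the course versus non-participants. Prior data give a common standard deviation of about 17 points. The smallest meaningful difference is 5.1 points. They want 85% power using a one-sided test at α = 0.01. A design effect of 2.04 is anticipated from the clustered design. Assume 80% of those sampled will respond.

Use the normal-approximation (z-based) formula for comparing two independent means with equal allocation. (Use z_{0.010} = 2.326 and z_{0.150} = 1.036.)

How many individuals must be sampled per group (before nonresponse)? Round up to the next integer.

n = 641 per group

n = (z_α + z_β)² · (σ₁² + σ₂²) / δ²
  = (2.326 + 1.036)² · (2·17² = 578) / 5.1²
  = 11.3030 · 578 / 26.01
  = 251.18
Design effect: 2.04 × 251.18 = 512.40.
Adjust for 80% response: 512.40 / 0.80 = 640.51.
Round up → n = 641 per group.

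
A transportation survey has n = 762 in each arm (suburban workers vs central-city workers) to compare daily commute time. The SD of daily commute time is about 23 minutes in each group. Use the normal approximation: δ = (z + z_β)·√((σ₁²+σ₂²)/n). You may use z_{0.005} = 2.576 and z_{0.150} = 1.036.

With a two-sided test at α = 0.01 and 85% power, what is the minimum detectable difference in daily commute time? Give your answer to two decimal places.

Minimum detectable difference ≈ 4.26 minutes

δ = (z_{α/2} + z_β) · √((σ₁²+σ₂²)/n)
  = (2.576 + 1.036) · √(1058/762)
  = 3.612 · √1.3885
  = 3.612 · 1.1783
  = 4.2561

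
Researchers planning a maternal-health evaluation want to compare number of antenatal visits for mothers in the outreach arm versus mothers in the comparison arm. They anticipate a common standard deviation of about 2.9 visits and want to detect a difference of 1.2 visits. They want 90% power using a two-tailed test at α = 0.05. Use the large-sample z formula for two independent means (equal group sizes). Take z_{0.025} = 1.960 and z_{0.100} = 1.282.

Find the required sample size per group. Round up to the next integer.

n = (z_{α/2} + z_β)² · (σ₁² + σ₂²) / δ²
  = (1.960 + 1.282)² · (2·2.9² = 16.82) / 1.2²
  = 10.5106 · 16.82 / 1.44
  = 122.77
Round up → n = 123 per group.

n = 123 per group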